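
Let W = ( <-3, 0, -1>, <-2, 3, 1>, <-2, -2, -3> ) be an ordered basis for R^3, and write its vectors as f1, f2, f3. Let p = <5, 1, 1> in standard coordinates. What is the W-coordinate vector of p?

<-3, 1, 1>

[p]_W is the unique c with M c = p, where M has columns f1, ..., f3.
Row-reducing the augmented matrix [M | p] gives c = (-3, 1, 1).
Check: -3f1 + f2 + f3 = <5, 1, 1>.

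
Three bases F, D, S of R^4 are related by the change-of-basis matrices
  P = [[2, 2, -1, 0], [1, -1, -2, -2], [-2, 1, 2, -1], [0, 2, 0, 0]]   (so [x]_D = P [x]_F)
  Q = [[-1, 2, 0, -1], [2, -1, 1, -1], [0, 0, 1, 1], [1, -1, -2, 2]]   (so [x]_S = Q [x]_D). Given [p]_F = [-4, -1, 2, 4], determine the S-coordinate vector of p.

[-16, 0, 5, -15]

Composing the changes, [p]_S = Q P [p]_F.
Q P = [[0, -6, -3, -4], [1, 4, 2, 1], [-2, 3, 2, -1], [5, 5, -3, 4]]; applying this to [-4, -1, 2, 4] gives [-16, 0, 5, -15].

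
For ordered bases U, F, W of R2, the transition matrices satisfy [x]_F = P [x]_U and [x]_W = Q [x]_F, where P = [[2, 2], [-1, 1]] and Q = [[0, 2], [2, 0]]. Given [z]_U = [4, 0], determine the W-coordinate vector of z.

[-8, 16]

Composing the changes, [z]_W = Q P [z]_U.
Q P = [[-2, 2], [4, 4]]; applying this to [4, 0] gives [-8, 16].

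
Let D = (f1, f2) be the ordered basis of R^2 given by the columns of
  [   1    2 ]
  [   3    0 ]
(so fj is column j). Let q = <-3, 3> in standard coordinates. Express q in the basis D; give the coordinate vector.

<1, -2>

[q]_D is the unique c with M c = q, where M has columns f1, f2.
System: c_1 + 2c_2 = -3, 3c_1 + 0c_2 = 3; solving gives c_1 = 1, c_2 = -2.
Check: f1 - 2f2 = <-3, 3>.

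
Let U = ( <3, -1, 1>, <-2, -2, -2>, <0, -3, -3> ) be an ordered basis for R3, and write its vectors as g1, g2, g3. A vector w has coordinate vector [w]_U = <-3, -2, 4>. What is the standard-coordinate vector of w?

The coordinates say w = -3g1 - 2g2 + 4g3; adding the scaled basis vectors gives <-5, -5, -11>.

<-5, -5, -11>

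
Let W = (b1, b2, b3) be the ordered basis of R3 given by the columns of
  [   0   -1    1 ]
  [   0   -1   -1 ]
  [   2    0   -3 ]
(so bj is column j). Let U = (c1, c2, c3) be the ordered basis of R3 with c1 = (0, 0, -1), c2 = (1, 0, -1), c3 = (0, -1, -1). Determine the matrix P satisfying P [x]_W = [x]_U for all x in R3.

Take x = bj: its W-coordinates are the j-th standard unit vector, so P e_j — column j of P — equals [bj]_U.
b1 = -2c1 + 0·c2 + 0·c3, giving column 1 = (-2, 0, 0); repeating for each j gives P = [[-2, 0, 1], [0, -1, 1], [0, 1, 1]].

[[-2, 0, 1], [0, -1, 1], [0, 1, 1]]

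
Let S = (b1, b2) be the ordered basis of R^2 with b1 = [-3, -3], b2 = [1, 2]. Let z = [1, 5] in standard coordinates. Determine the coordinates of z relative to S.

[z]_S is the unique c with M c = z, where M has columns b1, b2.
System: -3c_1 + c_2 = 1, -3c_1 + 2c_2 = 5; solving gives c_1 = 1, c_2 = 4.
Check: b1 + 4b2 = [1, 5].

[1, 4]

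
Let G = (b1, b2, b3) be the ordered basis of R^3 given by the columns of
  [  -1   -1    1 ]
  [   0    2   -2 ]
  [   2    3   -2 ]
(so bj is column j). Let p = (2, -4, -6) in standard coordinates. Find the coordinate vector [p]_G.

We seek scalars with c_1 b1 + ... + c_3 b3 = p; equivalently solve M c = p where the columns of M are b1, ..., b3.
Gaussian elimination on [M | p] yields c = (0, -2, 0).
Check: 0·b1 - 2b2 + 0·b3 = (2, -4, -6).

(0, -2, 0)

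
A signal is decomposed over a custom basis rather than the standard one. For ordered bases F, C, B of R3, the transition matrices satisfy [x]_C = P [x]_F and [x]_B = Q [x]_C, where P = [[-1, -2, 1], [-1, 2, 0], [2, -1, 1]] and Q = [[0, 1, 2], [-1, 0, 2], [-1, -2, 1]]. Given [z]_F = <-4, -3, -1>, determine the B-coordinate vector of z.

Composing the changes, [z]_B = Q P [z]_F.
Q P = [[3, 0, 2], [5, 0, 1], [5, -3, 0]]; applying this to <-4, -3, -1> gives <-14, -21, -11>.

<-14, -21, -11>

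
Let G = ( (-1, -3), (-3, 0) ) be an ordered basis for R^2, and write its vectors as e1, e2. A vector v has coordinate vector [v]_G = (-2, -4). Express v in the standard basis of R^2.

The coordinates say v = -2e1 - 4e2; adding the scaled basis vectors gives (14, 6).

(14, 6)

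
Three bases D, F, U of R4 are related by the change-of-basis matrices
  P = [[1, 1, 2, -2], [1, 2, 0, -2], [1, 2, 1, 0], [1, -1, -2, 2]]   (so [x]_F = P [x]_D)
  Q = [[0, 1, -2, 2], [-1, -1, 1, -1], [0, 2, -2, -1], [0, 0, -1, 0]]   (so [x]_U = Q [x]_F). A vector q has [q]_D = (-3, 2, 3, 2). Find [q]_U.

(-25, 13, -7, -4)

First [q]_F = P [q]_D = (1, -3, 4, -7).
Then [q]_U = Q [q]_F = (-25, 13, -7, -4).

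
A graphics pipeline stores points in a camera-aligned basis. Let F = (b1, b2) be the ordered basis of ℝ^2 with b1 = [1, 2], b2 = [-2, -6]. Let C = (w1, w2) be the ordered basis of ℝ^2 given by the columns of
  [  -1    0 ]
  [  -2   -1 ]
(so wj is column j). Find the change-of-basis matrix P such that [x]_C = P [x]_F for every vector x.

Take x = bj: its F-coordinates are the j-th standard unit vector, so P e_j — column j of P — equals [bj]_C.
b1 = -w1 + 0·w2, giving column 1 = [-1, 0]; repeating for each j gives P = [[-1, 2], [0, 2]].

[[-1, 2], [0, 2]]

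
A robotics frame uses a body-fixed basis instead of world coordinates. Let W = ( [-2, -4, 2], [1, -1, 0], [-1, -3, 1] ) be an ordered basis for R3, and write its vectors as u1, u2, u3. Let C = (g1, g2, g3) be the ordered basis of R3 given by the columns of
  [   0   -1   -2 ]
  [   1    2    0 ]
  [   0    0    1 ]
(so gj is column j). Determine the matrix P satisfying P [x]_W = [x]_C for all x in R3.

[[0, 1, -1], [-2, -1, -1], [2, 0, 1]]

Let M have columns uj and N have columns gj. Then for every x, N [x]_C = x = M [x]_W, so P = N^(-1) M.
Since det N = 1, N^(-1) has integer entries; multiplying gives P = [[0, 1, -1], [-2, -1, -1], [2, 0, 1]].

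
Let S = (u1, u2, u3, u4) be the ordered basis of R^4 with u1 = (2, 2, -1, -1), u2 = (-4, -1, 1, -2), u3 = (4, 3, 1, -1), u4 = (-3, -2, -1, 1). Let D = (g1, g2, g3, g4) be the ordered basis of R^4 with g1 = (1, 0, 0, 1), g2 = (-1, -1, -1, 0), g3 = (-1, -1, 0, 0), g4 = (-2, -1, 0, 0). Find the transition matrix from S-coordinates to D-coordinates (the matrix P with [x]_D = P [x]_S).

Take x = uj: its S-coordinates are the j-th standard unit vector, so P e_j — column j of P — equals [uj]_D.
u1 = -g1 + g2 - 2g3 - g4, giving column 1 = (-1, 1, -2, -1); repeating for each j gives P = [[-1, -2, -1, 1], [1, -1, -1, 1], [-2, 1, 0, -1], [-1, 1, -2, 2]].

[[-1, -2, -1, 1], [1, -1, -1, 1], [-2, 1, 0, -1], [-1, 1, -2, 2]]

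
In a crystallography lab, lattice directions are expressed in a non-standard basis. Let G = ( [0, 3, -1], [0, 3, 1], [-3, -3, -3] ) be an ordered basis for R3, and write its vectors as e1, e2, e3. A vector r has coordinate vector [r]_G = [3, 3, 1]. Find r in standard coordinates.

The coordinates say r = 3e1 + 3e2 + e3; adding the scaled basis vectors gives [-3, 15, -3].

[-3, 15, -3]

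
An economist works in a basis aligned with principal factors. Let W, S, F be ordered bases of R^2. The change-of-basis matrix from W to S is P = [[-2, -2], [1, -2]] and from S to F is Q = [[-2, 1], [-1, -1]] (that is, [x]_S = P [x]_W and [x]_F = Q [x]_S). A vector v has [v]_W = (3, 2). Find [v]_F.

(19, 11)

Composing the changes, [v]_F = Q P [v]_W.
Q P = [[5, 2], [1, 4]]; applying this to (3, 2) gives (19, 11).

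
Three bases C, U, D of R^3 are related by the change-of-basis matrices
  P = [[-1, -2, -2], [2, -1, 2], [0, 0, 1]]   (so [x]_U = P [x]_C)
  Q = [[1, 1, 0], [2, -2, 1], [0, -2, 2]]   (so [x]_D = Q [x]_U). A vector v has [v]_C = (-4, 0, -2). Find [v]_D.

(-4, 38, 20)

Apply P to get U-coordinates (8, -12, -2), then Q to get D-coordinates.
The result is [v]_D = (-4, 38, 20).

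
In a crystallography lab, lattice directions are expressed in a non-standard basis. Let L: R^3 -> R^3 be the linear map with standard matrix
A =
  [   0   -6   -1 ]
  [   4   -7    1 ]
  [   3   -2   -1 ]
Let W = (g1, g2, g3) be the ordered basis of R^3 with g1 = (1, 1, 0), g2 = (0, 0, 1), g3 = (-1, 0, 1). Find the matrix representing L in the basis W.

[[-3, 1, -3], [-2, -3, -2], [3, 2, -2]]

With P the matrix whose columns are g1, ..., g3, [L]_W = P^(-1) A P.
Column by column: L(g1) = A g1 = (-6, -3, 1); its W-coordinates (-3, -2, 3) give column 1.
Continuing for each basis vector yields [L]_W = [[-3, 1, -3], [-2, -3, -2], [3, 2, -2]].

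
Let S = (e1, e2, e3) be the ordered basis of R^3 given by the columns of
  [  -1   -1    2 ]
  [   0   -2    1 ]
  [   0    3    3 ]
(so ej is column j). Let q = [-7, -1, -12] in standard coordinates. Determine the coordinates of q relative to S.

[2, -1, -3]

Write q = c_1 e1 + ... + c_3 e3 and solve for the c_i.
Solving this 3x3 system gives c = (2, -1, -3).
Check: 2e1 - e2 - 3e3 = [-7, -1, -12].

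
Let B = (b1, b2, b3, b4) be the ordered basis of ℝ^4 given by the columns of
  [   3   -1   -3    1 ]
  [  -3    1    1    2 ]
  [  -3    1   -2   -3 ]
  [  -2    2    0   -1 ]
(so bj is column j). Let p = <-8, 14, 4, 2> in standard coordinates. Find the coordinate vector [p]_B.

Write p = c_1 b1 + ... + c_4 b4 and solve for the c_i.
Row-reducing the augmented matrix [M | p] gives c = (-4, -2, 0, 2).
Check: -4b1 - 2b2 + 0·b3 + 2b4 = <-8, 14, 4, 2>.

<-4, -2, 0, 2>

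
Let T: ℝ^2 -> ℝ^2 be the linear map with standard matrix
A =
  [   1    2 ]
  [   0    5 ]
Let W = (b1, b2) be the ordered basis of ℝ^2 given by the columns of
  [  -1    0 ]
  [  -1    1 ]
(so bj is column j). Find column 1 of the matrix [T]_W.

Column 1 of [T]_W is the W-coordinate vector of T(b1).
In standard coordinates T(b1) = A b1 = [-3, -5].
Converting to W: [-3, -5] = 3b1 - 2b2, so the coordinate vector is [3, -2].

[3, -2]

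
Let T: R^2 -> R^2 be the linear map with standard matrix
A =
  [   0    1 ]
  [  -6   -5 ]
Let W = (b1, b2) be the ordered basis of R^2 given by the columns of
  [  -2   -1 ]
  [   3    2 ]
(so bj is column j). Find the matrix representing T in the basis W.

Let P have columns b1, b2. Then [T]_W = P^(-1) A P.
Here det P = -1, so P^(-1) is integer; computing A P first and then P^(-1)(A P) gives [[-3, 0], [3, -2]].

[[-3, 0], [3, -2]]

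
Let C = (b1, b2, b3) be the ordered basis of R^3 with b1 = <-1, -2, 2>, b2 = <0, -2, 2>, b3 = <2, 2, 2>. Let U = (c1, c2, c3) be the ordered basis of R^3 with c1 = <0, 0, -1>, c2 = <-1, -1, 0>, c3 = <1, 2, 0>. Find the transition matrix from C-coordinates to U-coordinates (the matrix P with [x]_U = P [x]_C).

Let M have columns bj and N have columns cj. Then for every x, N [x]_U = x = M [x]_C, so P = N^(-1) M.
Since det N = 1, N^(-1) has integer entries; multiplying gives P = [[-2, -2, -2], [0, -2, -2], [-1, -2, 0]].

[[-2, -2, -2], [0, -2, -2], [-1, -2, 0]]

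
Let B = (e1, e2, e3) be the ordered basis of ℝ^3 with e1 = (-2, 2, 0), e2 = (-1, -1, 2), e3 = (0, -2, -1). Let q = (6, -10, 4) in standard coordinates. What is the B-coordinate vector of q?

[q]_B is the unique c with M c = q, where M has columns e1, ..., e3.
Row-reducing the augmented matrix [M | q] gives c = (-4, 2, 0).
Check: -4e1 + 2e2 + 0·e3 = (6, -10, 4).

(-4, 2, 0)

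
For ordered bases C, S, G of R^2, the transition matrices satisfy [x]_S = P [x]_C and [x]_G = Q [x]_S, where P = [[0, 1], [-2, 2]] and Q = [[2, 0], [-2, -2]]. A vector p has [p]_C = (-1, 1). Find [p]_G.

(2, -10)

Composing the changes, [p]_G = Q P [p]_C.
Q P = [[0, 2], [4, -6]]; applying this to (-1, 1) gives (2, -10).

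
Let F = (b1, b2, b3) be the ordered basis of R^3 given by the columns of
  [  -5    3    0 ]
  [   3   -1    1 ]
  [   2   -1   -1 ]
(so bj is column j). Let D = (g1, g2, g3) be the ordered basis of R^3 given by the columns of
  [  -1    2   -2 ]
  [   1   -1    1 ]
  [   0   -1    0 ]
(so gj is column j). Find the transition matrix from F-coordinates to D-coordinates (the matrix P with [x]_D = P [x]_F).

Let M have columns bj and N have columns gj. Then for every x, N [x]_D = x = M [x]_F, so P = N^(-1) M.
Since det N = 1, N^(-1) has integer entries; multiplying gives P = [[1, 1, 2], [-2, 1, 1], [0, -1, 0]].

[[1, 1, 2], [-2, 1, 1], [0, -1, 0]]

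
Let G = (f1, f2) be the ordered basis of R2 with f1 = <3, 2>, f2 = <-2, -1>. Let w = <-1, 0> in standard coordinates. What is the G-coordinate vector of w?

<1, 2>

Write w = c_1 f1 + c_2 f2 and solve for the c_i.
System: 3c_1 - 2c_2 = -1, 2c_1 - c_2 = 0; solving gives c_1 = 1, c_2 = 2.
Check: f1 + 2f2 = <-1, 0>.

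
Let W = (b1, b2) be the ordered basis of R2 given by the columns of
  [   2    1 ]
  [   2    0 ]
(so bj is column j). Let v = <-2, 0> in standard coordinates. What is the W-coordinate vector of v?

We seek scalars with c_1 b1 + c_2 b2 = v; equivalently solve M c = v where the columns of M are b1, b2.
System: 2c_1 + c_2 = -2, 2c_1 + 0c_2 = 0; solving gives c_1 = 0, c_2 = -2.
Check: 0·b1 - 2b2 = <-2, 0>.

<0, -2>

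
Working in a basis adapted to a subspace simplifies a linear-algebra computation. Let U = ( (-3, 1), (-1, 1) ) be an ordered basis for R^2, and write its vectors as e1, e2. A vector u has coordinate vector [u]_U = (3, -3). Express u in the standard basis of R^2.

The coordinates say u = 3e1 - 3e2; adding the scaled basis vectors gives (-6, 0).

(-6, 0)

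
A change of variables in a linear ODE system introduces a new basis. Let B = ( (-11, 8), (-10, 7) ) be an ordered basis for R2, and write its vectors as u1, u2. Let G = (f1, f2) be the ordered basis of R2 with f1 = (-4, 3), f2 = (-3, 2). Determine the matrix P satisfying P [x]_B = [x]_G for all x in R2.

[[2, 1], [1, 2]]

Let M have columns uj and N have columns fj. Then for every x, N [x]_G = x = M [x]_B, so P = N^(-1) M.
Since det N = 1, N^(-1) has integer entries; multiplying gives P = [[2, 1], [1, 2]].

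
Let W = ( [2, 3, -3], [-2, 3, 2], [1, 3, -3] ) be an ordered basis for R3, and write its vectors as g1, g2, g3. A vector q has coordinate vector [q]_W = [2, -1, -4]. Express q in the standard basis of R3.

[2, -9, 4]

By definition q = 2g1 - g2 - 4g3.
Summing componentwise gives [2, -9, 4].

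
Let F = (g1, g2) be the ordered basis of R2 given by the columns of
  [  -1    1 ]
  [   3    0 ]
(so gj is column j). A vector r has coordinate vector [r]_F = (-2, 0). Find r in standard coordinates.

(2, -6)

r = M [r]_F, where M has columns g1, g2.
Carrying out the matrix-vector product, r = (2, -6).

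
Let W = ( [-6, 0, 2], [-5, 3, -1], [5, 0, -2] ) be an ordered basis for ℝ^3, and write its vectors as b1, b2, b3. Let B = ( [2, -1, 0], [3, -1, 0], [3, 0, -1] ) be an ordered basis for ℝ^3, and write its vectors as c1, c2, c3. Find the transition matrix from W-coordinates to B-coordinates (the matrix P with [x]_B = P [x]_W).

Let M have columns bj and N have columns cj. Then for every x, N [x]_B = x = M [x]_W, so P = N^(-1) M.
Since det N = -1, N^(-1) has integer entries; multiplying gives P = [[0, -1, 1], [0, -2, -1], [-2, 1, 2]].

[[0, -1, 1], [0, -2, -1], [-2, 1, 2]]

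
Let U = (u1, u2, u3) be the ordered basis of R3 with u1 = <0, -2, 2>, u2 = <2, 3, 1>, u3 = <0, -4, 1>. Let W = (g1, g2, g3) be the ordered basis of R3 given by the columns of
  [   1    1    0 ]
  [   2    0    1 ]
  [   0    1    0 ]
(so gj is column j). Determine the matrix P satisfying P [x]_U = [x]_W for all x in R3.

Column j of P is [uj]_W, since P maps U-coordinates to W-coordinates.
Expressing u1 in W: u1 = -2g1 + 2g2 + 2g3, so column 1 of P is <-2, 2, 2>.
Doing the same for each uj gives P = [[-2, 1, -1], [2, 1, 1], [2, 1, -2]].

[[-2, 1, -1], [2, 1, 1], [2, 1, -2]]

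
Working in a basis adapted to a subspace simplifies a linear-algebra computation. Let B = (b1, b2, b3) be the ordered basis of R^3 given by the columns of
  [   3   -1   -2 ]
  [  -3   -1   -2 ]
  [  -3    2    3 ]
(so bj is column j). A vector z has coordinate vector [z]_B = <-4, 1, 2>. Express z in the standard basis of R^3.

By definition z = -4b1 + b2 + 2b3.
Summing componentwise gives <-17, 7, 20>.

<-17, 7, 20>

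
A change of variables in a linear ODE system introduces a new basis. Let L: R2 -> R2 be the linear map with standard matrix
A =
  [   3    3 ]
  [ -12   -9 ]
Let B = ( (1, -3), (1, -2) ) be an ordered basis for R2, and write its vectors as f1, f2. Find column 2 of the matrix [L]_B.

(0, -3)

Compute L(f2) = A f2 = (-3, 6) in standard coordinates.
Then write this in B-coordinates: solve for y in y_1 f1 + y_2 f2 = (-3, 6).
This gives y = (0, -3), which is column 2 of [L]_B.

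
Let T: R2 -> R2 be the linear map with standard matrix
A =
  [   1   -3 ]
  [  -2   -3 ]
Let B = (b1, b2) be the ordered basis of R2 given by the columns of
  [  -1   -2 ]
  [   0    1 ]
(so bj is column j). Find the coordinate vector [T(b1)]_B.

[-3, 2]

Column 1 of [T]_B is the B-coordinate vector of T(b1).
In standard coordinates T(b1) = A b1 = [-1, 2].
Converting to B: [-1, 2] = -3b1 + 2b2, so the coordinate vector is [-3, 2].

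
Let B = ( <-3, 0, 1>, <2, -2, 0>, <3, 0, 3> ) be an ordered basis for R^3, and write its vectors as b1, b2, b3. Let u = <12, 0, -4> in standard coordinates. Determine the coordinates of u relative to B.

Write u = c_1 b1 + ... + c_3 b3 and solve for the c_i.
Solving this 3x3 system gives c = (-4, 0, 0).
Check: -4b1 + 0·b2 + 0·b3 = <12, 0, -4>.

<-4, 0, 0>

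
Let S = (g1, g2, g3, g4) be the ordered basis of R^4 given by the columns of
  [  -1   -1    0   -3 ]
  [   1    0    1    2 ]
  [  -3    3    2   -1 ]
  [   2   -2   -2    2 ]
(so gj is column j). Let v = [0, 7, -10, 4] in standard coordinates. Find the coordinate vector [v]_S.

[3, -3, 4, 0]

[v]_S is the unique c with M c = v, where M has columns g1, ..., g4.
Row-reducing the augmented matrix [M | v] gives c = (3, -3, 4, 0).
Check: 3g1 - 3g2 + 4g3 + 0·g4 = [0, 7, -10, 4].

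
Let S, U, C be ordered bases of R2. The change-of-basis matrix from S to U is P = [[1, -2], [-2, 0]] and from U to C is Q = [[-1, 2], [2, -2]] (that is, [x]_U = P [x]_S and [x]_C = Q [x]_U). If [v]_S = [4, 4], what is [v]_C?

Composing the changes, [v]_C = Q P [v]_S.
Q P = [[-5, 2], [6, -4]]; applying this to [4, 4] gives [-12, 8].

[-12, 8]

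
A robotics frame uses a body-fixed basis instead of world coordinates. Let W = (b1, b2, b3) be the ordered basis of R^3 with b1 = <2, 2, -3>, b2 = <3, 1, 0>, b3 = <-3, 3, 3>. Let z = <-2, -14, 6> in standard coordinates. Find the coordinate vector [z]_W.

<-4, 0, -2>

We seek scalars with c_1 b1 + ... + c_3 b3 = z; equivalently solve M c = z where the columns of M are b1, ..., b3.
Solving this 3x3 system gives c = (-4, 0, -2).
Check: -4b1 + 0·b2 - 2b3 = <-2, -14, 6>.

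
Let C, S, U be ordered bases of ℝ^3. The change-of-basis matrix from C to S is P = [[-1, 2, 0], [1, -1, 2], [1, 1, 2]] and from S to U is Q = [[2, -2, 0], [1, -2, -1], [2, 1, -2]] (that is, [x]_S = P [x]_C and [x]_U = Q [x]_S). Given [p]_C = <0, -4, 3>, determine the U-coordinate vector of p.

Apply P to get S-coordinates <-8, 10, 2>, then Q to get U-coordinates.
The result is [p]_U = <-36, -30, -10>.

<-36, -30, -10>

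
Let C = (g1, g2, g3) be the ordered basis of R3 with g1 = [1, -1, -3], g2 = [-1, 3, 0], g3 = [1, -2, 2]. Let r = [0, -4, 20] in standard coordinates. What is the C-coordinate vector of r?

[-4, 0, 4]

We seek scalars with c_1 g1 + ... + c_3 g3 = r; equivalently solve M c = r where the columns of M are g1, ..., g3.
Gaussian elimination on [M | r] yields c = (-4, 0, 4).
Check: -4g1 + 0·g2 + 4g3 = [0, -4, 20].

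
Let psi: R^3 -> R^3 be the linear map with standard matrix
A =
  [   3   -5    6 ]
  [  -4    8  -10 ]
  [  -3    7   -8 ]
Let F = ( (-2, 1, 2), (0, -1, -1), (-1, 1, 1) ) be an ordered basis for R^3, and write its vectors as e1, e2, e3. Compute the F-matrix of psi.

[[1, -1, 0], [2, 0, 0], [-3, 3, 2]]

The j-th column of [psi]_F is [psi(ej)]_F.
psi(e1) = A e1 = (1, -4, -3) = e1 + 2e2 - 3e3, so column 1 is (1, 2, -3).
Repeating for e2, e3 and assembling the columns gives [[1, -1, 0], [2, 0, 0], [-3, 3, 2]].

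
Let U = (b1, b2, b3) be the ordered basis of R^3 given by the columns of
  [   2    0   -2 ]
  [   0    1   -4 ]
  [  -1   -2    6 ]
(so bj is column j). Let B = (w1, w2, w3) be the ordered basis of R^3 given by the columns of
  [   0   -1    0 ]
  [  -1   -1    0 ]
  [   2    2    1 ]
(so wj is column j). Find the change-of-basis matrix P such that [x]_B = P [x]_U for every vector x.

Let M have columns bj and N have columns wj. Then for every x, N [x]_B = x = M [x]_U, so P = N^(-1) M.
Since det N = -1, N^(-1) has integer entries; multiplying gives P = [[2, -1, 2], [-2, 0, 2], [-1, 0, -2]].

[[2, -1, 2], [-2, 0, 2], [-1, 0, -2]]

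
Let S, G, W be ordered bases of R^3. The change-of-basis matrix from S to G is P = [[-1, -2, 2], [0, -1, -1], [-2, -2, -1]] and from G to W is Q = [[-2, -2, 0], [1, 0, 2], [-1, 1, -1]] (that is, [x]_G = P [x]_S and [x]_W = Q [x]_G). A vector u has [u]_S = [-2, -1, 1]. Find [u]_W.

[-12, 16, -11]

Apply P to get G-coordinates [6, 0, 5], then Q to get W-coordinates.
The result is [u]_W = [-12, 16, -11].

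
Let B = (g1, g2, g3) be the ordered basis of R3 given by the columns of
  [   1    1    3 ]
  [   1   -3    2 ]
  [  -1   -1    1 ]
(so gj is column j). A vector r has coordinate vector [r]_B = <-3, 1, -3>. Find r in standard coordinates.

The coordinates say r = -3g1 + g2 - 3g3; adding the scaled basis vectors gives <-11, -12, -1>.

<-11, -12, -1>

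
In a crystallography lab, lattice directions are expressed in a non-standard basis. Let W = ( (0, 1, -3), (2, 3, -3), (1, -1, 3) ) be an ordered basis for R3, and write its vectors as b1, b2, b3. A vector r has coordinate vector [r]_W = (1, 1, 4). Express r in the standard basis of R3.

By definition r = b1 + b2 + 4b3.
Summing componentwise gives (6, 0, 6).

(6, 0, 6)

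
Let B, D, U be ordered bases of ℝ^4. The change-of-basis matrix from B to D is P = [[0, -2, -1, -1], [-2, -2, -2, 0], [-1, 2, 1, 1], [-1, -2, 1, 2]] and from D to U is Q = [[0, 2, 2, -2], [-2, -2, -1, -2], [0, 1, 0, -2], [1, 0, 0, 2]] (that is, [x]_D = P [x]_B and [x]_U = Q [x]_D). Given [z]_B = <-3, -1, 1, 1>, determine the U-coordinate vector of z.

Composing the changes, [z]_U = Q P [z]_B.
Q P = [[-4, 4, -4, -2], [7, 10, 3, -3], [0, 2, -4, -4], [-2, -6, 1, 3]]; applying this to <-3, -1, 1, 1> gives <2, -31, -10, 16>.

<2, -31, -10, 16>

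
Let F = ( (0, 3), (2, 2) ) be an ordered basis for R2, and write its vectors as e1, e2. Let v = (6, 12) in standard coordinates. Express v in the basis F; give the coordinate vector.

(2, 3)

[v]_F is the unique c with M c = v, where M has columns e1, e2.
System: 0c_1 + 2c_2 = 6, 3c_1 + 2c_2 = 12; solving gives c_1 = 2, c_2 = 3.
Check: 2e1 + 3e2 = (6, 12).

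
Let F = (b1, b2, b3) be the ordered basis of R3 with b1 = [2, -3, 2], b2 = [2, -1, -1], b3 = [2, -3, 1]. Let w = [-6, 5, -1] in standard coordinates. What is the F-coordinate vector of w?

[w]_F is the unique c with M c = w, where M has columns b1, ..., b3.
Solving this 3x3 system gives c = (-2, -2, 1).
Check: -2b1 - 2b2 + b3 = [-6, 5, -1].

[-2, -2, 1]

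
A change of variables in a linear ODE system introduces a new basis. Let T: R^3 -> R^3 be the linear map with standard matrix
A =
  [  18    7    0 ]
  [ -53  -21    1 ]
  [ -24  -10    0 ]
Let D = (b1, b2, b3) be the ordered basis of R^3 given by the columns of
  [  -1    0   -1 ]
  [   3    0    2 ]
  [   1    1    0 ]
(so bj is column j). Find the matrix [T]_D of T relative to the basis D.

[[-3, 1, 3], [-3, -1, 1], [0, -1, 1]]

Let P have columns b1, ..., b3. Then [T]_D = P^(-1) A P.
Here det P = -1, so P^(-1) is integer; computing A P first and then P^(-1)(A P) gives [[-3, 1, 3], [-3, -1, 1], [0, -1, 1]].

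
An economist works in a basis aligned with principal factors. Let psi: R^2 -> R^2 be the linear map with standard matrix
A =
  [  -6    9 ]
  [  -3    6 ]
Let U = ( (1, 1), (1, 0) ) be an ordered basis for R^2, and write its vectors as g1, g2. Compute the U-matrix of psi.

With P the matrix whose columns are g1, g2, [psi]_U = P^(-1) A P.
Column by column: psi(g1) = A g1 = (3, 3); its U-coordinates (3, 0) give column 1.
Continuing for each basis vector yields [psi]_U = [[3, -3], [0, -3]].

[[3, -3], [0, -3]]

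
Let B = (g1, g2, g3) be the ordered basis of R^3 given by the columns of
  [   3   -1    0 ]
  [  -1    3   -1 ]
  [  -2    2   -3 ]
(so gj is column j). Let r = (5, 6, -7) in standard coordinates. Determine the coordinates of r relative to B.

(3, 4, 3)

Write r = c_1 g1 + ... + c_3 g3 and solve for the c_i.
Solving this 3x3 system gives c = (3, 4, 3).
Check: 3g1 + 4g2 + 3g3 = (5, 6, -7).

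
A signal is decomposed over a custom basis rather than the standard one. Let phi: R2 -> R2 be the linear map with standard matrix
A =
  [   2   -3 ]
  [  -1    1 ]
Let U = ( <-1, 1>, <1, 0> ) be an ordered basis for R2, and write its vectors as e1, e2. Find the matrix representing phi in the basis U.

[[2, -1], [-3, 1]]

Let P have columns e1, e2. Then [phi]_U = P^(-1) A P.
Here det P = -1, so P^(-1) is integer; computing A P first and then P^(-1)(A P) gives [[2, -1], [-3, 1]].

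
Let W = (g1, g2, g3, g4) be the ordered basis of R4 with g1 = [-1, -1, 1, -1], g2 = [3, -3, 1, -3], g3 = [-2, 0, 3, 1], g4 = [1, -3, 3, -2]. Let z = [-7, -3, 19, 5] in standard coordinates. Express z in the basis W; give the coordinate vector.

[z]_W is the unique c with M c = z, where M has columns g1, ..., g4.
Solving this 4x4 system gives c = (-3, -2, 4, 4).
Check: -3g1 - 2g2 + 4g3 + 4g4 = [-7, -3, 19, 5].

[-3, -2, 4, 4]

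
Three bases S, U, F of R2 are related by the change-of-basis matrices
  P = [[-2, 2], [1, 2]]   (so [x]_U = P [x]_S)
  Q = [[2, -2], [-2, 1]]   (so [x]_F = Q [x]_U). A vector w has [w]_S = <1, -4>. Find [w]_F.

First [w]_U = P [w]_S = <-10, -7>.
Then [w]_F = Q [w]_U = <-6, 13>.

<-6, 13>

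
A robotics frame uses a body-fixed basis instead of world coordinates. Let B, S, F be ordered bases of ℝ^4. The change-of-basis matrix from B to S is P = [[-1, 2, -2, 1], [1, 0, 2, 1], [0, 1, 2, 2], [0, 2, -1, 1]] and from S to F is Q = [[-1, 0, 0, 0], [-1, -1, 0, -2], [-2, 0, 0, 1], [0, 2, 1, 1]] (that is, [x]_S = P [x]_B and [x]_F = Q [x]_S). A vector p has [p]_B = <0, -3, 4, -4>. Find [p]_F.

<18, 42, 22, -9>

Composing the changes, [p]_F = Q P [p]_B.
Q P = [[1, -2, 2, -1], [0, -6, 2, -4], [2, -2, 3, -1], [2, 3, 5, 5]]; applying this to <0, -3, 4, -4> gives <18, 42, 22, -9>.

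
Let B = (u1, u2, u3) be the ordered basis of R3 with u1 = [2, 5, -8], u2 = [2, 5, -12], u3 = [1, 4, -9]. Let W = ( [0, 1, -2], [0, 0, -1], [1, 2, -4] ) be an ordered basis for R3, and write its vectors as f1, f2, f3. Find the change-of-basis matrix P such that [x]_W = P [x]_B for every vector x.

Take x = uj: its B-coordinates are the j-th standard unit vector, so P e_j — column j of P — equals [uj]_W.
u1 = f1 - 2f2 + 2f3, giving column 1 = [1, -2, 2]; repeating for each j gives P = [[1, 1, 2], [-2, 2, 1], [2, 2, 1]].

[[1, 1, 2], [-2, 2, 1], [2, 2, 1]]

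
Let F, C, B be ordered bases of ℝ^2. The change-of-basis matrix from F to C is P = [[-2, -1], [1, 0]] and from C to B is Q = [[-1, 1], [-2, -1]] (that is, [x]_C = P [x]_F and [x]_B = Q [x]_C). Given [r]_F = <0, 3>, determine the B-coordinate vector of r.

First [r]_C = P [r]_F = <-3, 0>.
Then [r]_B = Q [r]_C = <3, 6>.

<3, 6>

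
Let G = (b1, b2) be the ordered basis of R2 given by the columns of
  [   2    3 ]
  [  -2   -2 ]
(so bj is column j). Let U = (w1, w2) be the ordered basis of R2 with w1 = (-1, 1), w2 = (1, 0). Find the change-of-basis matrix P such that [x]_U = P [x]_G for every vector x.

Let M have columns bj and N have columns wj. Then for every x, N [x]_U = x = M [x]_G, so P = N^(-1) M.
Since det N = -1, N^(-1) has integer entries; multiplying gives P = [[-2, -2], [0, 1]].

[[-2, -2], [0, 1]]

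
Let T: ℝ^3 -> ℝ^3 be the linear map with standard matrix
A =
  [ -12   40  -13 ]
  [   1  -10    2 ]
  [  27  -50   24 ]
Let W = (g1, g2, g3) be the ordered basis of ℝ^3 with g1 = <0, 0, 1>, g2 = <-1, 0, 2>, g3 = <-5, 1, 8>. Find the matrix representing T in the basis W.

[[2, -1, 1], [3, -1, -1], [2, 3, 1]]

With P the matrix whose columns are g1, ..., g3, [T]_W = P^(-1) A P.
Column by column: T(g1) = A g1 = <-13, 2, 24>; its W-coordinates <2, 3, 2> give column 1.
Continuing for each basis vector yields [T]_W = [[2, -1, 1], [3, -1, -1], [2, 3, 1]].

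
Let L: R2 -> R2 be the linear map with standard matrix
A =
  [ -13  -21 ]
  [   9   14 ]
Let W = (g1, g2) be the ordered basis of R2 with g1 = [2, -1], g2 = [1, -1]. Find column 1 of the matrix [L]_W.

Column 1 of [L]_W is the W-coordinate vector of L(g1).
In standard coordinates L(g1) = A g1 = [-5, 4].
Converting to W: [-5, 4] = -g1 - 3g2, so the coordinate vector is [-1, -3].

[-1, -3]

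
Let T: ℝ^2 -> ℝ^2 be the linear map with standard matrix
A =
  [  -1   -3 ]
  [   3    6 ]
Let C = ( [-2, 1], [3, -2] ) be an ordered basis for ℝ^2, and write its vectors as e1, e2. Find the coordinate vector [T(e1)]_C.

Compute T(e1) = A e1 = [-1, 0] in standard coordinates.
Then write this in C-coordinates: solve for y in y_1 e1 + y_2 e2 = [-1, 0].
This gives y = [2, 1], which is column 1 of [T]_C.

[2, 1]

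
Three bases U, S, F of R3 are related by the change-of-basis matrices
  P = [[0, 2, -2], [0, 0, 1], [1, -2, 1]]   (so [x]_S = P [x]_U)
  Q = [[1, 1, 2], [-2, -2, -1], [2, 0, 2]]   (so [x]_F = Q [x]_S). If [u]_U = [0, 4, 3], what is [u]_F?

[-5, -5, -6]

Apply P to get S-coordinates [2, 3, -5], then Q to get F-coordinates.
The result is [u]_F = [-5, -5, -6].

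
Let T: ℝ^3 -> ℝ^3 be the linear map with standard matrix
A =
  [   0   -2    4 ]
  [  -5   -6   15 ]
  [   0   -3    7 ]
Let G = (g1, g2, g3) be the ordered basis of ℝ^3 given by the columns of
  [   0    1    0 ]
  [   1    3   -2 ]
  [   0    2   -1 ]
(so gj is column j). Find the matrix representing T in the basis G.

[[-2, -1, -1], [-2, 2, 0], [-1, -1, 1]]

Let P have columns g1, ..., g3. Then [T]_G = P^(-1) A P.
Here det P = 1, so P^(-1) is integer; computing A P first and then P^(-1)(A P) gives [[-2, -1, -1], [-2, 2, 0], [-1, -1, 1]].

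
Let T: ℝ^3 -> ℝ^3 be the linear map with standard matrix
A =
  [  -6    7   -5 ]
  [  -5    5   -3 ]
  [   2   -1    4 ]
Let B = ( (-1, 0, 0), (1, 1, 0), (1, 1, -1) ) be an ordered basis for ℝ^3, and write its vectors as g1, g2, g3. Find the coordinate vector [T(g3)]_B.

(-3, 0, 3)

Compute T(g3) = A g3 = (6, 3, -3) in standard coordinates.
Then write this in B-coordinates: solve for y in y_1 g1 + ... + y_3 g3 = (6, 3, -3).
This gives y = (-3, 0, 3), which is column 3 of [T]_B.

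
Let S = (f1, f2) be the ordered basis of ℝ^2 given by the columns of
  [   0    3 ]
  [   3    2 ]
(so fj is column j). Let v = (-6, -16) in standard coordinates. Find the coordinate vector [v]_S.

We seek scalars with c_1 f1 + c_2 f2 = v; equivalently solve M c = v where the columns of M are f1, f2.
System: 0c_1 + 3c_2 = -6, 3c_1 + 2c_2 = -16; solving gives c_1 = -4, c_2 = -2.
Check: -4f1 - 2f2 = (-6, -16).

(-4, -2)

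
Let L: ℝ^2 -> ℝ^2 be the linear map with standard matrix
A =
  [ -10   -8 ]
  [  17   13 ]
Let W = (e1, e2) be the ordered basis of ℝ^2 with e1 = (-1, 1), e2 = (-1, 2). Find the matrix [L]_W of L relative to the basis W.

Let P have columns e1, e2. Then [L]_W = P^(-1) A P.
Here det P = -1, so P^(-1) is integer; computing A P first and then P^(-1)(A P) gives [[0, 3], [-2, 3]].

[[0, 3], [-2, 3]]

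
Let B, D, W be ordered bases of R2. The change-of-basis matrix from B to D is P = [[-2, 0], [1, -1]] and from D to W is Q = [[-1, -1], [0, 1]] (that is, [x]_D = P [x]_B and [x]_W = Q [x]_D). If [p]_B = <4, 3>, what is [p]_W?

<7, 1>

Composing the changes, [p]_W = Q P [p]_B.
Q P = [[1, 1], [1, -1]]; applying this to <4, 3> gives <7, 1>.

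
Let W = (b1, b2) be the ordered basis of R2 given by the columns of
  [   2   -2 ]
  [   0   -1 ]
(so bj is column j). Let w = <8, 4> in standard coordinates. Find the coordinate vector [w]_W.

[w]_W is the unique c with M c = w, where M has columns b1, b2.
System: 2c_1 - 2c_2 = 8, 0c_1 - c_2 = 4; solving gives c_1 = 0, c_2 = -4.
Check: 0·b1 - 4b2 = <8, 4>.

<0, -4>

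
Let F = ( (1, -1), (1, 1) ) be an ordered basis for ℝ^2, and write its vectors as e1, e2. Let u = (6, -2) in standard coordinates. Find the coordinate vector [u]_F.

(4, 2)

We seek scalars with c_1 e1 + c_2 e2 = u; equivalently solve M c = u where the columns of M are e1, e2.
System: c_1 + c_2 = 6, -c_1 + c_2 = -2; solving gives c_1 = 4, c_2 = 2.
Check: 4e1 + 2e2 = (6, -2).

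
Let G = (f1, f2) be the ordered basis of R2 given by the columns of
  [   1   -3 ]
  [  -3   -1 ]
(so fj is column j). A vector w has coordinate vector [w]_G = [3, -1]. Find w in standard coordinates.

[6, -8]

The coordinates say w = 3f1 - f2; adding the scaled basis vectors gives [6, -8].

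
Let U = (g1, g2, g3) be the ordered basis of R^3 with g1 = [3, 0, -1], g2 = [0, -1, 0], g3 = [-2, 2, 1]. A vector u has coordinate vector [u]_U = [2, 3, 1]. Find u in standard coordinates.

[4, -1, -1]

u = M [u]_U, where M has columns g1, ..., g3.
Carrying out the matrix-vector product, u = [4, -1, -1].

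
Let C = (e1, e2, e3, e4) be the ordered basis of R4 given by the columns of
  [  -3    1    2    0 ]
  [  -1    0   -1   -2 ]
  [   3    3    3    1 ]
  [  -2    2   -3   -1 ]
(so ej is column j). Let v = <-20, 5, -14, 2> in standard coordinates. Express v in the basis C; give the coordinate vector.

<3, -3, -4, -2>

Write v = c_1 e1 + ... + c_4 e4 and solve for the c_i.
Gaussian elimination on [M | v] yields c = (3, -3, -4, -2).
Check: 3e1 - 3e2 - 4e3 - 2e4 = <-20, 5, -14, 2>.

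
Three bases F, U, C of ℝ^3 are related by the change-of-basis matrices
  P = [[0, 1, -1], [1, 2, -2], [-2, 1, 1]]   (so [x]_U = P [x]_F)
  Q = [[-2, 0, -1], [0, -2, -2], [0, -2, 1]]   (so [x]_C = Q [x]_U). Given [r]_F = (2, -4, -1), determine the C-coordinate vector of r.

(15, 26, -1)

Composing the changes, [r]_C = Q P [r]_F.
Q P = [[2, -3, 1], [2, -6, 2], [-4, -3, 5]]; applying this to (2, -4, -1) gives (15, 26, -1).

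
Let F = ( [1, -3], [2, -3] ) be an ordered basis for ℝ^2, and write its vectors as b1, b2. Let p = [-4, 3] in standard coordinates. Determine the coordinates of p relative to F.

Write p = c_1 b1 + c_2 b2 and solve for the c_i.
System: c_1 + 2c_2 = -4, -3c_1 - 3c_2 = 3; solving gives c_1 = 2, c_2 = -3.
Check: 2b1 - 3b2 = [-4, 3].

[2, -3]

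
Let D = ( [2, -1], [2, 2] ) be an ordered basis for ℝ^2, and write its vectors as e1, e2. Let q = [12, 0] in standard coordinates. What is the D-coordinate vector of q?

[4, 2]

We seek scalars with c_1 e1 + c_2 e2 = q; equivalently solve M c = q where the columns of M are e1, e2.
System: 2c_1 + 2c_2 = 12, -c_1 + 2c_2 = 0; solving gives c_1 = 4, c_2 = 2.
Check: 4e1 + 2e2 = [12, 0].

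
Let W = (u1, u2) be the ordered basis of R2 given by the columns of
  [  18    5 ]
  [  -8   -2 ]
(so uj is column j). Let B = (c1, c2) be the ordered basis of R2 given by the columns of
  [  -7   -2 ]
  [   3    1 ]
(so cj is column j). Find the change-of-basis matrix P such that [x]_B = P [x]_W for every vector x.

Take x = uj: its W-coordinates are the j-th standard unit vector, so P e_j — column j of P — equals [uj]_B.
u1 = -2c1 - 2c2, giving column 1 = [-2, -2]; repeating for each j gives P = [[-2, -1], [-2, 1]].

[[-2, -1], [-2, 1]]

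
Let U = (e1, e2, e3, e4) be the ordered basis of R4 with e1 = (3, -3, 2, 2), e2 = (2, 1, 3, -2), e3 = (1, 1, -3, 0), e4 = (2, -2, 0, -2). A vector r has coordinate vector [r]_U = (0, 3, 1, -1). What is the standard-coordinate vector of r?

(5, 6, 6, -4)

The coordinates say r = 0·e1 + 3e2 + e3 - e4; adding the scaled basis vectors gives (5, 6, 6, -4).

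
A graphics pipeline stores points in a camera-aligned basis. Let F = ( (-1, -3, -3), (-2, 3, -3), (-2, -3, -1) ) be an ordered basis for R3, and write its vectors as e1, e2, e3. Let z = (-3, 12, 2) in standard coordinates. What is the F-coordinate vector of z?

We seek scalars with c_1 e1 + ... + c_3 e3 = z; equivalently solve M c = z where the columns of M are e1, ..., e3.
Gaussian elimination on [M | z] yields c = (-3, 2, 1).
Check: -3e1 + 2e2 + e3 = (-3, 12, 2).

(-3, 2, 1)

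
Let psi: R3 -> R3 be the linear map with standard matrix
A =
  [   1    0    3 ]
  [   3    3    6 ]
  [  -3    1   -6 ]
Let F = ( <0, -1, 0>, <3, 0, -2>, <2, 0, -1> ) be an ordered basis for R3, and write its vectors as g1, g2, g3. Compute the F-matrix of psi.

With P the matrix whose columns are g1, ..., g3, [psi]_F = P^(-1) A P.
Column by column: psi(g1) = A g1 = <0, -3, -1>; its F-coordinates <3, 2, -3> give column 1.
Continuing for each basis vector yields [psi]_F = [[3, 3, 0], [2, -3, 1], [-3, 3, -2]].

[[3, 3, 0], [2, -3, 1], [-3, 3, -2]]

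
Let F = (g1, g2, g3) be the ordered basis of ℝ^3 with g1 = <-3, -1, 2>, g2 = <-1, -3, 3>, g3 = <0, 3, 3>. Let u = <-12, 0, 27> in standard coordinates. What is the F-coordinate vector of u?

<3, 3, 4>

We seek scalars with c_1 g1 + ... + c_3 g3 = u; equivalently solve M c = u where the columns of M are g1, ..., g3.
Gaussian elimination on [M | u] yields c = (3, 3, 4).
Check: 3g1 + 3g2 + 4g3 = <-12, 0, 27>.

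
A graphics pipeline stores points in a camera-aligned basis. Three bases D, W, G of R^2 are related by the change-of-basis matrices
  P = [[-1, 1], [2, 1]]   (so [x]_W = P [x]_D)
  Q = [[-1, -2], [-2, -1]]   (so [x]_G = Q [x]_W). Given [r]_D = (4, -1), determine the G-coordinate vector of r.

First [r]_W = P [r]_D = (-5, 7).
Then [r]_G = Q [r]_W = (-9, 3).

(-9, 3)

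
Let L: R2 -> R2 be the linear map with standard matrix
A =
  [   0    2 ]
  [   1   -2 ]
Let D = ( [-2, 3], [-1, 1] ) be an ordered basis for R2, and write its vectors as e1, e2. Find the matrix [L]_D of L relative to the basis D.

[[-2, -1], [-2, 0]]

The j-th column of [L]_D is [L(ej)]_D.
L(e1) = A e1 = [6, -8] = -2e1 - 2e2, so column 1 is [-2, -2].
Repeating for e2 and assembling the columns gives [[-2, -1], [-2, 0]].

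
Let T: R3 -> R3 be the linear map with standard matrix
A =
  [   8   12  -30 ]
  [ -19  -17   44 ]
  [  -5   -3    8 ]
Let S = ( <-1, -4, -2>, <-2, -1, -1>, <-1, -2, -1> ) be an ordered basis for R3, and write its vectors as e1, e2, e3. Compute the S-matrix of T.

Let P have columns e1, ..., e3. Then [T]_S = P^(-1) A P.
Here det P = -1, so P^(-1) is integer; computing A P first and then P^(-1)(A P) gives [[0, -2, -2], [-3, 1, 3], [2, -2, -2]].

[[0, -2, -2], [-3, 1, 3], [2, -2, -2]]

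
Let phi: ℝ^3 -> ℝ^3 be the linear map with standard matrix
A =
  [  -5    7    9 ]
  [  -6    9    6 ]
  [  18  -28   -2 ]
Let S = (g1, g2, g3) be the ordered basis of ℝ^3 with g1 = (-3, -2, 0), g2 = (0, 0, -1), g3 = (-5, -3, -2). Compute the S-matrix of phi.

[[3, 3, 3], [2, -2, 0], [-2, 0, 1]]

Let P have columns g1, ..., g3. Then [phi]_S = P^(-1) A P.
Here det P = -1, so P^(-1) is integer; computing A P first and then P^(-1)(A P) gives [[3, 3, 3], [2, -2, 0], [-2, 0, 1]].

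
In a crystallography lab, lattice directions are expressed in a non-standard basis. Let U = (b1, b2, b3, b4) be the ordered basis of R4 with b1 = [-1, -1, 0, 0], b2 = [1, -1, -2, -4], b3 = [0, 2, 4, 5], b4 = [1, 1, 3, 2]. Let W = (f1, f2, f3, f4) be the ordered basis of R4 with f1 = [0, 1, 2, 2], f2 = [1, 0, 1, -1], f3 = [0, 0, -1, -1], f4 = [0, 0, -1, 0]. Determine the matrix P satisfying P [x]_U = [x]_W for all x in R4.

Column j of P is [bj]_W, since P maps U-coordinates to W-coordinates.
Expressing b1 in W: b1 = -f1 - f2 - f3 - 2f4, so column 1 of P is [-1, -1, -1, -2].
Doing the same for each bj gives P = [[-1, -1, 2, 1], [-1, 1, 0, 1], [-1, 1, -1, -1], [-2, 0, 1, 1]].

[[-1, -1, 2, 1], [-1, 1, 0, 1], [-1, 1, -1, -1], [-2, 0, 1, 1]]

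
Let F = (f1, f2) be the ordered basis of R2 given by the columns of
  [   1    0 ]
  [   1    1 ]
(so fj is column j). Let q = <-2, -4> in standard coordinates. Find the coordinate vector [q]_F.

<-2, -2>

Write q = c_1 f1 + c_2 f2 and solve for the c_i.
System: c_1 + 0c_2 = -2, c_1 + c_2 = -4; solving gives c_1 = -2, c_2 = -2.
Check: -2f1 - 2f2 = <-2, -4>.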